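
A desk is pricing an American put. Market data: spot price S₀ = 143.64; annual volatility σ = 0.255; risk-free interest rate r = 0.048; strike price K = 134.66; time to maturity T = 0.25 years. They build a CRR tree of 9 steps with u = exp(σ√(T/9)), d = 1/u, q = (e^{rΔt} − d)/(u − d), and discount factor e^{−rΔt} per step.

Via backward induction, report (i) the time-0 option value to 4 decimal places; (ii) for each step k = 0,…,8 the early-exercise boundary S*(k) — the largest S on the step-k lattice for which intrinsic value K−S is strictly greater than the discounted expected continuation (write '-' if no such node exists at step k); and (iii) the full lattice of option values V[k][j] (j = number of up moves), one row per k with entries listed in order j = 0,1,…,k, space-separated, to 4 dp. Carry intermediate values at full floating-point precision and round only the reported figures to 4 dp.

Δt=0.02778  u=1.04342  d=0.95839  q=0.50507  discount=0.99867
step 9 (expiry): payoffs max(K−S,0) = 36.6754 27.9825 18.5184 8.2147 0.0000 0.0000 0.0000 0.0000 0.0000 0.0000
step 8: (k=8,j=0): S=102.2387, (K−S)⁺=32.4213, hold=32.2419 ⇒ V=32.4213 exercise | (k=8,j=1): S=111.3090, (K−S)⁺=23.3510, hold=23.1716 ⇒ V=23.3510 exercise | (k=8,j=2): S=121.1840, (K−S)⁺=13.4760, hold=13.2966 ⇒ V=13.4760 exercise | (k=8,j=3): S=131.9351, (K−S)⁺=2.7249, hold=4.0603 ⇒ V=4.0603 continue | (k=8,j=4): S=143.6400, (K−S)⁺=0.0000, hold=0.0000 ⇒ V=0.0000 continue | (k=8,j=5): S=156.3833, (K−S)⁺=0.0000, hold=0.0000 ⇒ V=0.0000 continue | (k=8,j=6): S=170.2572, (K−S)⁺=0.0000, hold=0.0000 ⇒ V=0.0000 continue | (k=8,j=7): S=185.3619, (K−S)⁺=0.0000, hold=0.0000 ⇒ V=0.0000 continue | (k=8,j=8): S=201.8067, (K−S)⁺=0.0000, hold=0.0000 ⇒ V=0.0000 continue  boundary S*=121.1840
step 7: (k=7,j=0): S=106.6775, (K−S)⁺=27.9825, hold=27.8031 ⇒ V=27.9825 exercise | (k=7,j=1): S=116.1416, (K−S)⁺=18.5184, hold=18.3390 ⇒ V=18.5184 exercise | (k=7,j=2): S=126.4453, (K−S)⁺=8.2147, hold=8.7088 ⇒ V=8.7088 continue | (k=7,j=3): S=137.6632, (K−S)⁺=0.0000, hold=2.0069 ⇒ V=2.0069 continue | (k=7,j=4): S=149.8763, (K−S)⁺=0.0000, hold=0.0000 ⇒ V=0.0000 continue | (k=7,j=5): S=163.1729, (K−S)⁺=0.0000, hold=0.0000 ⇒ V=0.0000 continue | (k=7,j=6): S=177.6491, (K−S)⁺=0.0000, hold=0.0000 ⇒ V=0.0000 continue | (k=7,j=7): S=193.4096, (K−S)⁺=0.0000, hold=0.0000 ⇒ V=0.0000 continue  boundary S*=116.1416
step 6: (k=6,j=0): S=111.3090, (K−S)⁺=23.3510, hold=23.1716 ⇒ V=23.3510 exercise | (k=6,j=1): S=121.1840, (K−S)⁺=13.4760, hold=13.5458 ⇒ V=13.5458 continue | (k=6,j=2): S=131.9351, (K−S)⁺=2.7249, hold=5.3168 ⇒ V=5.3168 continue | (k=6,j=3): S=143.6400, (K−S)⁺=0.0000, hold=0.9919 ⇒ V=0.9919 continue | (k=6,j=4): S=156.3833, (K−S)⁺=0.0000, hold=0.0000 ⇒ V=0.0000 continue | (k=6,j=5): S=170.2572, (K−S)⁺=0.0000, hold=0.0000 ⇒ V=0.0000 continue | (k=6,j=6): S=185.3619, (K−S)⁺=0.0000, hold=0.0000 ⇒ V=0.0000 continue  boundary S*=111.3090
step 5: (k=5,j=0): S=116.1416, (K−S)⁺=18.5184, hold=18.3742 ⇒ V=18.5184 exercise | (k=5,j=1): S=126.4453, (K−S)⁺=8.2147, hold=9.3771 ⇒ V=9.3771 continue | (k=5,j=2): S=137.6632, (K−S)⁺=0.0000, hold=3.1283 ⇒ V=3.1283 continue | (k=5,j=3): S=149.8763, (K−S)⁺=0.0000, hold=0.4903 ⇒ V=0.4903 continue | (k=5,j=4): S=163.1729, (K−S)⁺=0.0000, hold=0.0000 ⇒ V=0.0000 continue | (k=5,j=5): S=177.6491, (K−S)⁺=0.0000, hold=0.0000 ⇒ V=0.0000 continue  boundary S*=116.1416
step 4: (k=4,j=0): S=121.1840, (K−S)⁺=13.4760, hold=13.8829 ⇒ V=13.8829 continue | (k=4,j=1): S=131.9351, (K−S)⁺=2.7249, hold=6.2127 ⇒ V=6.2127 continue | (k=4,j=2): S=143.6400, (K−S)⁺=0.0000, hold=1.7935 ⇒ V=1.7935 continue | (k=4,j=3): S=156.3833, (K−S)⁺=0.0000, hold=0.2423 ⇒ V=0.2423 continue | (k=4,j=4): S=170.2572, (K−S)⁺=0.0000, hold=0.0000 ⇒ V=0.0000 continue  boundary S*=-
step 3: (k=3,j=0): S=126.4453, (K−S)⁺=8.2147, hold=9.9956 ⇒ V=9.9956 continue | (k=3,j=1): S=137.6632, (K−S)⁺=0.0000, hold=3.9754 ⇒ V=3.9754 continue | (k=3,j=2): S=149.8763, (K−S)⁺=0.0000, hold=1.0087 ⇒ V=1.0087 continue | (k=3,j=3): S=163.1729, (K−S)⁺=0.0000, hold=0.1198 ⇒ V=0.1198 continue  boundary S*=-
step 2: (k=2,j=0): S=131.9351, (K−S)⁺=2.7249, hold=6.9457 ⇒ V=6.9457 continue | (k=2,j=1): S=143.6400, (K−S)⁺=0.0000, hold=2.4737 ⇒ V=2.4737 continue | (k=2,j=2): S=156.3833, (K−S)⁺=0.0000, hold=0.5590 ⇒ V=0.5590 continue  boundary S*=-
step 1: (k=1,j=0): S=137.6632, (K−S)⁺=0.0000, hold=4.6808 ⇒ V=4.6808 continue | (k=1,j=1): S=149.8763, (K−S)⁺=0.0000, hold=1.5046 ⇒ V=1.5046 continue  boundary S*=-
step 0: (k=0,j=0): S=143.6400, (K−S)⁺=0.0000, hold=3.0725 ⇒ V=3.0725 continue  boundary S*=-

price = 3.0725
boundary = - - - - - 116.1416 111.3090 116.1416 121.1840
tree:
3.0725
4.6808 1.5046
6.9457 2.4737 0.5590
9.9956 3.9754 1.0087 0.1198
13.8829 6.2127 1.7935 0.2423 0.0000
18.5184 9.3771 3.1283 0.4903 0.0000 0.0000
23.3510 13.5458 5.3168 0.9919 0.0000 0.0000 0.0000
27.9825 18.5184 8.7088 2.0069 0.0000 0.0000 0.0000 0.0000
32.4213 23.3510 13.4760 4.0603 0.0000 0.0000 0.0000 0.0000 0.0000
36.6754 27.9825 18.5184 8.2147 0.0000 0.0000 0.0000 0.0000 0.0000 0.0000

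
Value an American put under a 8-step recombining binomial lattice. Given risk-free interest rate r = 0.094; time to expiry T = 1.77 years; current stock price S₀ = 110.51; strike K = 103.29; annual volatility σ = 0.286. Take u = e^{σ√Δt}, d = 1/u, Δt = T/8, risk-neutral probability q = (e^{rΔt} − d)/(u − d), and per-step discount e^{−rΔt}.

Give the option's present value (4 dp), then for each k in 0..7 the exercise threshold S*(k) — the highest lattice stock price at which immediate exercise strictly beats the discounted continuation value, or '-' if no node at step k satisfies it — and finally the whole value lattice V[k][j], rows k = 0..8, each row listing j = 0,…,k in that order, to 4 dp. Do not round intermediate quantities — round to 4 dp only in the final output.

Δt=0.22125, u=1.14399, d=0.87413, q=0.54429, disc=e^(-rΔt)=0.97942
k=8 terminal: V=max(K-S,0) → 65.6189 53.9889 38.7684 18.8490 0.0000 0.0000 0.0000 0.0000 0.0000
k=7: j=0 S=43.0956 intr=60.1944 cont=58.0684 V=60.1944[EX]; j=1 S=56.4003 intr=46.8897 cont=44.7637 V=46.8897[EX]; j=2 S=73.8124 intr=29.4776 cont=27.3516 V=29.4776[EX]; j=3 S=96.6001 intr=6.6899 cont=8.4128 V=8.4128[hold]; j=4 S=126.4229 intr=0.0000 cont=0.0000 V=0.0000[hold]; j=5 S=165.4527 intr=0.0000 cont=0.0000 V=0.0000[hold]; j=6 S=216.5320 intr=0.0000 cont=0.0000 V=0.0000[hold]; j=7 S=283.3807 intr=0.0000 cont=0.0000 V=0.0000[hold]  S*(7)=73.8124
k=6: j=0 S=49.3011 intr=53.9889 cont=51.8629 V=53.9889[EX]; j=1 S=64.5216 intr=38.7684 cont=36.6424 V=38.7684[EX]; j=2 S=84.4410 intr=18.8490 cont=17.6415 V=18.8490[EX]; j=3 S=110.5100 intr=0.0000 cont=3.7549 V=3.7549[hold]; j=4 S=144.6271 intr=0.0000 cont=0.0000 V=0.0000[hold]; j=5 S=189.2770 intr=0.0000 cont=0.0000 V=0.0000[hold]; j=6 S=247.7115 intr=0.0000 cont=0.0000 V=0.0000[hold]  S*(6)=84.4410
k=5: j=0 S=56.4003 intr=46.8897 cont=44.7637 V=46.8897[EX]; j=1 S=73.8124 intr=29.4776 cont=27.3516 V=29.4776[EX]; j=2 S=96.6001 intr=6.6899 cont=10.4145 V=10.4145[hold]; j=3 S=126.4229 intr=0.0000 cont=1.6759 V=1.6759[hold]; j=4 S=165.4527 intr=0.0000 cont=0.0000 V=0.0000[hold]; j=5 S=216.5320 intr=0.0000 cont=0.0000 V=0.0000[hold]  S*(5)=73.8124
k=4: j=0 S=64.5216 intr=38.7684 cont=36.6424 V=38.7684[EX]; j=1 S=84.4410 intr=18.8490 cont=18.7086 V=18.8490[EX]; j=2 S=110.5100 intr=0.0000 cont=5.5417 V=5.5417[hold]; j=3 S=144.6271 intr=0.0000 cont=0.7480 V=0.7480[hold]; j=4 S=189.2770 intr=0.0000 cont=0.0000 V=0.0000[hold]  S*(4)=84.4410
k=3: j=0 S=73.8124 intr=29.4776 cont=27.3516 V=29.4776[EX]; j=1 S=96.6001 intr=6.6899 cont=11.3671 V=11.3671[hold]; j=2 S=126.4229 intr=0.0000 cont=2.8722 V=2.8722[hold]; j=3 S=165.4527 intr=0.0000 cont=0.3339 V=0.3339[hold]  S*(3)=73.8124
k=2: j=0 S=84.4410 intr=18.8490 cont=19.2163 V=19.2163[hold]; j=1 S=110.5100 intr=0.0000 cont=6.6046 V=6.6046[hold]; j=2 S=144.6271 intr=0.0000 cont=1.4599 V=1.4599[hold]  S*(2)=-
k=1: j=0 S=96.6001 intr=6.6899 cont=12.0976 V=12.0976[hold]; j=1 S=126.4229 intr=0.0000 cont=3.7261 V=3.7261[hold]  S*(1)=-
k=0: j=0 S=110.5100 intr=0.0000 cont=7.3858 V=7.3858[hold]  S*(0)=-

price = 7.3858
boundary = - - - 73.8124 84.4410 73.8124 84.4410 73.8124
tree:
7.3858
12.0976 3.7261
19.2163 6.6046 1.4599
29.4776 11.3671 2.8722 0.3339
38.7684 18.8490 5.5417 0.7480 0.0000
46.8897 29.4776 10.4145 1.6759 0.0000 0.0000
53.9889 38.7684 18.8490 3.7549 0.0000 0.0000 0.0000
60.1944 46.8897 29.4776 8.4128 0.0000 0.0000 0.0000 0.0000
65.6189 53.9889 38.7684 18.8490 0.0000 0.0000 0.0000 0.0000 0.0000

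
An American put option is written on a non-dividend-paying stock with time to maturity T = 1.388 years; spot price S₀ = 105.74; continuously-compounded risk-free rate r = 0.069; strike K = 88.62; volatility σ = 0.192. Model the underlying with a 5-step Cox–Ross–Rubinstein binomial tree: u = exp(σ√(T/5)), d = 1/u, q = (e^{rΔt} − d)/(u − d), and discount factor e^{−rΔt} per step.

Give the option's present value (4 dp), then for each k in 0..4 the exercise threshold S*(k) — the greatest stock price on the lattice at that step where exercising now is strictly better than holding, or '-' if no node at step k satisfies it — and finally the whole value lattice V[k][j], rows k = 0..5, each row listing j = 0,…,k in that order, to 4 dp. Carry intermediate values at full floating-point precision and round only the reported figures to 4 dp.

price = 1.3519
boundary = - - - 78.0619 70.5514
tree:
1.3519
2.7631 0.3339
5.5024 0.7917 0.0000
10.5581 1.8775 0.0000 0.0000
18.0686 4.4523 0.0000 0.0000 0.0000
24.8565 10.5581 0.0000 0.0000 0.0000 0.0000

Δt=0.27760  u=1.10645  d=0.90379  q=0.57015  discount=0.98103
step 5 (expiry): payoffs max(K−S,0) = 24.8565 10.5581 0.0000 0.0000 0.0000 0.0000
step 4: (k=4,j=0): S=70.5514, (K−S)⁺=18.0686, hold=16.3873 ⇒ V=18.0686 exercise | (k=4,j=1): S=86.3719, (K−S)⁺=2.2481, hold=4.4523 ⇒ V=4.4523 continue | (k=4,j=2): S=105.7400, (K−S)⁺=0.0000, hold=0.0000 ⇒ V=0.0000 continue | (k=4,j=3): S=129.4512, (K−S)⁺=0.0000, hold=0.0000 ⇒ V=0.0000 continue | (k=4,j=4): S=158.4795, (K−S)⁺=0.0000, hold=0.0000 ⇒ V=0.0000 continue  boundary S*=70.5514
step 3: (k=3,j=0): S=78.0619, (K−S)⁺=10.5581, hold=10.1097 ⇒ V=10.5581 exercise | (k=3,j=1): S=95.5665, (K−S)⁺=0.0000, hold=1.8775 ⇒ V=1.8775 continue | (k=3,j=2): S=116.9965, (K−S)⁺=0.0000, hold=0.0000 ⇒ V=0.0000 continue | (k=3,j=3): S=143.2319, (K−S)⁺=0.0000, hold=0.0000 ⇒ V=0.0000 continue  boundary S*=78.0619
step 2: (k=2,j=0): S=86.3719, (K−S)⁺=2.2481, hold=5.5024 ⇒ V=5.5024 continue | (k=2,j=1): S=105.7400, (K−S)⁺=0.0000, hold=0.7917 ⇒ V=0.7917 continue | (k=2,j=2): S=129.4512, (K−S)⁺=0.0000, hold=0.0000 ⇒ V=0.0000 continue  boundary S*=-
step 1: (k=1,j=0): S=95.5665, (K−S)⁺=0.0000, hold=2.7631 ⇒ V=2.7631 continue | (k=1,j=1): S=116.9965, (K−S)⁺=0.0000, hold=0.3339 ⇒ V=0.3339 continue  boundary S*=-
step 0: (k=0,j=0): S=105.7400, (K−S)⁺=0.0000, hold=1.3519 ⇒ V=1.3519 continue  boundary S*=-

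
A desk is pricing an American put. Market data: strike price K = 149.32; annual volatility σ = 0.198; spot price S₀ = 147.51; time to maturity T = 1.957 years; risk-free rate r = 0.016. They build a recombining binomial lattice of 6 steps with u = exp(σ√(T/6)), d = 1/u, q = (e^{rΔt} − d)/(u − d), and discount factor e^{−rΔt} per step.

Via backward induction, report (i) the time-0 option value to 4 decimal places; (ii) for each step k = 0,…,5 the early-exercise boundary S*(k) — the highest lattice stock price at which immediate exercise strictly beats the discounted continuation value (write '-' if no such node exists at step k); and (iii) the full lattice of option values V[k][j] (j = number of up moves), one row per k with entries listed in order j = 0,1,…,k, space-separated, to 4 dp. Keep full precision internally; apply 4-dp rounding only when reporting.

Δt=0.32617  u=1.11972  d=0.89308  q=0.49485  discount=0.99479
step 6 (expiry): payoffs max(K−S,0) = 74.4752 55.4813 31.6674 1.8100 0.0000 0.0000 0.0000
step 5: (k=5,j=0): S=83.8054, (K−S)⁺=65.5146, hold=64.7374 ⇒ V=65.5146 exercise | (k=5,j=1): S=105.0731, (K−S)⁺=44.2469, hold=43.4696 ⇒ V=44.2469 exercise | (k=5,j=2): S=131.7381, (K−S)⁺=17.5819, hold=16.8046 ⇒ V=17.5819 exercise | (k=5,j=3): S=165.1701, (K−S)⁺=0.0000, hold=0.9096 ⇒ V=0.9096 continue | (k=5,j=4): S=207.0862, (K−S)⁺=0.0000, hold=0.0000 ⇒ V=0.0000 continue | (k=5,j=5): S=259.6397, (K−S)⁺=0.0000, hold=0.0000 ⇒ V=0.0000 continue  boundary S*=131.7381
step 4: (k=4,j=0): S=93.8387, (K−S)⁺=55.4813, hold=54.7041 ⇒ V=55.4813 exercise | (k=4,j=1): S=117.6526, (K−S)⁺=31.6674, hold=30.8902 ⇒ V=31.6674 exercise | (k=4,j=2): S=147.5100, (K−S)⁺=1.8100, hold=9.2831 ⇒ V=9.2831 continue | (k=4,j=3): S=184.9445, (K−S)⁺=0.0000, hold=0.4571 ⇒ V=0.4571 continue | (k=4,j=4): S=231.8789, (K−S)⁺=0.0000, hold=0.0000 ⇒ V=0.0000 continue  boundary S*=117.6526
step 3: (k=3,j=0): S=105.0731, (K−S)⁺=44.2469, hold=43.4696 ⇒ V=44.2469 exercise | (k=3,j=1): S=131.7381, (K−S)⁺=17.5819, hold=20.4834 ⇒ V=20.4834 continue | (k=3,j=2): S=165.1701, (K−S)⁺=0.0000, hold=4.8900 ⇒ V=4.8900 continue | (k=3,j=3): S=207.0862, (K−S)⁺=0.0000, hold=0.2297 ⇒ V=0.2297 continue  boundary S*=105.0731
step 2: (k=2,j=0): S=117.6526, (K−S)⁺=31.6674, hold=32.3185 ⇒ V=32.3185 continue | (k=2,j=1): S=147.5100, (K−S)⁺=1.8100, hold=12.7006 ⇒ V=12.7006 continue | (k=2,j=2): S=184.9445, (K−S)⁺=0.0000, hold=2.5704 ⇒ V=2.5704 continue  boundary S*=-
step 1: (k=1,j=0): S=131.7381, (K−S)⁺=17.5819, hold=22.4930 ⇒ V=22.4930 continue | (k=1,j=1): S=165.1701, (K−S)⁺=0.0000, hold=7.6477 ⇒ V=7.6477 continue  boundary S*=-
step 0: (k=0,j=0): S=147.5100, (K−S)⁺=1.8100, hold=15.0680 ⇒ V=15.0680 continue  boundary S*=-

price = 15.0680
boundary = - - - 105.0731 117.6526 131.7381
tree:
15.0680
22.4930 7.6477
32.3185 12.7006 2.5704
44.2469 20.4834 4.8900 0.2297
55.4813 31.6674 9.2831 0.4571 0.0000
65.5146 44.2469 17.5819 0.9096 0.0000 0.0000
74.4752 55.4813 31.6674 1.8100 0.0000 0.0000 0.0000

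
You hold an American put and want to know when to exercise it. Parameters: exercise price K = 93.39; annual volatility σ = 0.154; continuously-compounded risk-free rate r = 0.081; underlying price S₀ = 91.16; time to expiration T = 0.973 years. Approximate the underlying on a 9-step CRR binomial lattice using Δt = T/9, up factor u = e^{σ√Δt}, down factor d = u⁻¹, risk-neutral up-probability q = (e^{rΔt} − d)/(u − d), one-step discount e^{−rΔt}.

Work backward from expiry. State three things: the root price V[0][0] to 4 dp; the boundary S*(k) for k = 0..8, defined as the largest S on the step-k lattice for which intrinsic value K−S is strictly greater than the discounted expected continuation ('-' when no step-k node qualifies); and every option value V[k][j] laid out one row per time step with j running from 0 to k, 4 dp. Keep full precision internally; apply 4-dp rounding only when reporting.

params: Δt=0.10811 u=1.05194 d=0.95063 q=0.57416 e^(-rΔt)=0.99128
t_9 payoffs: 35.5954 29.4358 22.6198 15.0773 6.7310 0.0000 0.0000 0.0000 0.0000 0.0000
t_8: node(8,0) S=60.7965 payoff=32.5935 vs cont=31.7793 → 32.5935 [stop]  node(8,1) S=67.2759 payoff=26.1141 vs cont=25.2998 → 26.1141 [stop]  node(8,2) S=74.4460 payoff=18.9440 vs cont=18.1298 → 18.9440 [stop]  node(8,3) S=82.3802 payoff=11.0098 vs cont=10.1956 → 11.0098 [stop]  node(8,4) S=91.1600 payoff=2.2300 vs cont=2.8414 → 2.8414 [wait]  node(8,5) S=100.8755 payoff=0.0000 vs cont=0.0000 → 0.0000 [wait]  node(8,6) S=111.6265 payoff=0.0000 vs cont=0.0000 → 0.0000 [wait]  node(8,7) S=123.5233 payoff=0.0000 vs cont=0.0000 → 0.0000 [wait]  node(8,8) S=136.6880 payoff=0.0000 vs cont=0.0000 → 0.0000 [wait]  ⇒ S*(8)=82.3802
t_7: node(7,0) S=63.9542 payoff=29.4358 vs cont=28.6216 → 29.4358 [stop]  node(7,1) S=70.7702 payoff=22.6198 vs cont=21.8055 → 22.6198 [stop]  node(7,2) S=78.3127 payoff=15.0773 vs cont=14.2631 → 15.0773 [stop]  node(7,3) S=86.6590 payoff=6.7310 vs cont=6.2647 → 6.7310 [stop]  node(7,4) S=95.8948 payoff=0.0000 vs cont=1.1994 → 1.1994 [wait]  node(7,5) S=106.1150 payoff=0.0000 vs cont=0.0000 → 0.0000 [wait]  node(7,6) S=117.4243 payoff=0.0000 vs cont=0.0000 → 0.0000 [wait]  node(7,7) S=129.9390 payoff=0.0000 vs cont=0.0000 → 0.0000 [wait]  ⇒ S*(7)=86.6590
t_6: node(6,0) S=67.2759 payoff=26.1141 vs cont=25.2998 → 26.1141 [stop]  node(6,1) S=74.4460 payoff=18.9440 vs cont=18.1298 → 18.9440 [stop]  node(6,2) S=82.3802 payoff=11.0098 vs cont=10.1956 → 11.0098 [stop]  node(6,3) S=91.1600 payoff=2.2300 vs cont=3.5240 → 3.5240 [wait]  node(6,4) S=100.8755 payoff=0.0000 vs cont=0.5063 → 0.5063 [wait]  node(6,5) S=111.6265 payoff=0.0000 vs cont=0.0000 → 0.0000 [wait]  node(6,6) S=123.5233 payoff=0.0000 vs cont=0.0000 → 0.0000 [wait]  ⇒ S*(6)=82.3802
t_5: node(5,0) S=70.7702 payoff=22.6198 vs cont=21.8055 → 22.6198 [stop]  node(5,1) S=78.3127 payoff=15.0773 vs cont=14.2631 → 15.0773 [stop]  node(5,2) S=86.6590 payoff=6.7310 vs cont=6.6533 → 6.7310 [stop]  node(5,3) S=95.8948 payoff=0.0000 vs cont=1.7758 → 1.7758 [wait]  node(5,4) S=106.1150 payoff=0.0000 vs cont=0.2137 → 0.2137 [wait]  node(5,5) S=117.4243 payoff=0.0000 vs cont=0.0000 → 0.0000 [wait]  ⇒ S*(5)=86.6590
t_4: node(4,0) S=74.4460 payoff=18.9440 vs cont=18.1298 → 18.9440 [stop]  node(4,1) S=82.3802 payoff=11.0098 vs cont=10.1956 → 11.0098 [stop]  node(4,2) S=91.1600 payoff=2.2300 vs cont=3.8520 → 3.8520 [wait]  node(4,3) S=100.8755 payoff=0.0000 vs cont=0.8712 → 0.8712 [wait]  node(4,4) S=111.6265 payoff=0.0000 vs cont=0.0902 → 0.0902 [wait]  ⇒ S*(4)=82.3802
t_3: node(3,0) S=78.3127 payoff=15.0773 vs cont=14.2631 → 15.0773 [stop]  node(3,1) S=86.6590 payoff=6.7310 vs cont=6.8400 → 6.8400 [wait]  node(3,2) S=95.8948 payoff=0.0000 vs cont=2.1219 → 2.1219 [wait]  node(3,3) S=106.1150 payoff=0.0000 vs cont=0.4191 → 0.4191 [wait]  ⇒ S*(3)=78.3127
t_2: node(2,0) S=82.3802 payoff=11.0098 vs cont=10.2576 → 11.0098 [stop]  node(2,1) S=91.1600 payoff=2.2300 vs cont=4.0951 → 4.0951 [wait]  node(2,2) S=100.8755 payoff=0.0000 vs cont=1.1343 → 1.1343 [wait]  ⇒ S*(2)=82.3802
t_1: node(1,0) S=86.6590 payoff=6.7310 vs cont=6.9783 → 6.9783 [wait]  node(1,1) S=95.8948 payoff=0.0000 vs cont=2.3742 → 2.3742 [wait]  ⇒ S*(1)=-
t_0: node(0,0) S=91.1600 payoff=2.2300 vs cont=4.2970 → 4.2970 [wait]  ⇒ S*(0)=-

price = 4.2970
boundary = - - 82.3802 78.3127 82.3802 86.6590 82.3802 86.6590 82.3802
tree:
4.2970
6.9783 2.3742
11.0098 4.0951 1.1343
15.0773 6.8400 2.1219 0.4191
18.9440 11.0098 3.8520 0.8712 0.0902
22.6198 15.0773 6.7310 1.7758 0.2137 0.0000
26.1141 18.9440 11.0098 3.5240 0.5063 0.0000 0.0000
29.4358 22.6198 15.0773 6.7310 1.1994 0.0000 0.0000 0.0000
32.5935 26.1141 18.9440 11.0098 2.8414 0.0000 0.0000 0.0000 0.0000
35.5954 29.4358 22.6198 15.0773 6.7310 0.0000 0.0000 0.0000 0.0000 0.0000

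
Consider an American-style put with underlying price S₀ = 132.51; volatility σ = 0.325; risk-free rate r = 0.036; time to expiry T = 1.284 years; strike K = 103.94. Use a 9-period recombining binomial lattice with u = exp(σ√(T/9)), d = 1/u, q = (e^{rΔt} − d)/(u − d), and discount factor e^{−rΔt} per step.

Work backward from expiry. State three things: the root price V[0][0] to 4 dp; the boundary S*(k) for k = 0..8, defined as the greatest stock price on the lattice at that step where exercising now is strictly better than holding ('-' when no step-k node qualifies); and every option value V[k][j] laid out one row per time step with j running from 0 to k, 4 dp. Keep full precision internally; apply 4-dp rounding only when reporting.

price = 5.5952
boundary = - - - - - 71.7276 63.4415 71.7276 81.0959
tree:
5.5952
8.4114 2.7261
12.3399 4.4153 0.9984
17.5949 7.0059 1.7683 0.2084
24.2684 10.8413 3.0918 0.4109 0.0000
32.2124 16.2639 5.3174 0.8103 0.0000 0.0000
40.4985 23.4643 8.9486 1.5979 0.0000 0.0000 0.0000
47.8273 32.2124 14.6153 3.1509 0.0000 0.0000 0.0000 0.0000
54.3095 40.4985 22.8441 6.2134 0.0000 0.0000 0.0000 0.0000 0.0000
60.0429 47.8273 32.2124 12.2523 0.0000 0.0000 0.0000 0.0000 0.0000 0.0000

params: Δt=0.14267 u=1.13061 d=0.88448 q=0.49027 e^(-rΔt)=0.99488
t_9 payoffs: 60.0429 47.8273 32.2124 12.2523 0.0000 0.0000 0.0000 0.0000 0.0000 0.0000
t_8: node(8,0) S=49.6305 payoff=54.3095 vs cont=53.7770 → 54.3095 [stop]  node(8,1) S=63.4415 payoff=40.4985 vs cont=39.9660 → 40.4985 [stop]  node(8,2) S=81.0959 payoff=22.8441 vs cont=22.3117 → 22.8441 [stop]  node(8,3) S=103.6630 payoff=0.2770 vs cont=6.2134 → 6.2134 [wait]  node(8,4) S=132.5100 payoff=0.0000 vs cont=0.0000 → 0.0000 [wait]  node(8,5) S=169.3845 payoff=0.0000 vs cont=0.0000 → 0.0000 [wait]  node(8,6) S=216.5203 payoff=0.0000 vs cont=0.0000 → 0.0000 [wait]  node(8,7) S=276.7729 payoff=0.0000 vs cont=0.0000 → 0.0000 [wait]  node(8,8) S=353.7924 payoff=0.0000 vs cont=0.0000 → 0.0000 [wait]  ⇒ S*(8)=81.0959
t_7: node(7,0) S=56.1127 payoff=47.8273 vs cont=47.2948 → 47.8273 [stop]  node(7,1) S=71.7276 payoff=32.2124 vs cont=31.6799 → 32.2124 [stop]  node(7,2) S=91.6877 payoff=12.2523 vs cont=14.6153 → 14.6153 [wait]  node(7,3) S=117.2023 payoff=0.0000 vs cont=3.1509 → 3.1509 [wait]  node(7,4) S=149.8170 payoff=0.0000 vs cont=0.0000 → 0.0000 [wait]  node(7,5) S=191.5076 payoff=0.0000 vs cont=0.0000 → 0.0000 [wait]  node(7,6) S=244.7998 payoff=0.0000 vs cont=0.0000 → 0.0000 [wait]  node(7,7) S=312.9220 payoff=0.0000 vs cont=0.0000 → 0.0000 [wait]  ⇒ S*(7)=71.7276
t_6: node(6,0) S=63.4415 payoff=40.4985 vs cont=39.9660 → 40.4985 [stop]  node(6,1) S=81.0959 payoff=22.8441 vs cont=23.4643 → 23.4643 [wait]  node(6,2) S=103.6630 payoff=0.2770 vs cont=8.9486 → 8.9486 [wait]  node(6,3) S=132.5100 payoff=0.0000 vs cont=1.5979 → 1.5979 [wait]  node(6,4) S=169.3845 payoff=0.0000 vs cont=0.0000 → 0.0000 [wait]  node(6,5) S=216.5203 payoff=0.0000 vs cont=0.0000 → 0.0000 [wait]  node(6,6) S=276.7729 payoff=0.0000 vs cont=0.0000 → 0.0000 [wait]  ⇒ S*(6)=63.4415
t_5: node(5,0) S=71.7276 payoff=32.2124 vs cont=31.9824 → 32.2124 [stop]  node(5,1) S=91.6877 payoff=12.2523 vs cont=16.2639 → 16.2639 [wait]  node(5,2) S=117.2023 payoff=0.0000 vs cont=5.3174 → 5.3174 [wait]  node(5,3) S=149.8170 payoff=0.0000 vs cont=0.8103 → 0.8103 [wait]  node(5,4) S=191.5076 payoff=0.0000 vs cont=0.0000 → 0.0000 [wait]  node(5,5) S=244.7998 payoff=0.0000 vs cont=0.0000 → 0.0000 [wait]  ⇒ S*(5)=71.7276
t_4: node(4,0) S=81.0959 payoff=22.8441 vs cont=24.2684 → 24.2684 [wait]  node(4,1) S=103.6630 payoff=0.2770 vs cont=10.8413 → 10.8413 [wait]  node(4,2) S=132.5100 payoff=0.0000 vs cont=3.0918 → 3.0918 [wait]  node(4,3) S=169.3845 payoff=0.0000 vs cont=0.4109 → 0.4109 [wait]  node(4,4) S=216.5203 payoff=0.0000 vs cont=0.0000 → 0.0000 [wait]  ⇒ S*(4)=-
t_3: node(3,0) S=91.6877 payoff=12.2523 vs cont=17.5949 → 17.5949 [wait]  node(3,1) S=117.2023 payoff=0.0000 vs cont=7.0059 → 7.0059 [wait]  node(3,2) S=149.8170 payoff=0.0000 vs cont=1.7683 → 1.7683 [wait]  node(3,3) S=191.5076 payoff=0.0000 vs cont=0.2084 → 0.2084 [wait]  ⇒ S*(3)=-
t_2: node(2,0) S=103.6630 payoff=0.2770 vs cont=12.3399 → 12.3399 [wait]  node(2,1) S=132.5100 payoff=0.0000 vs cont=4.4153 → 4.4153 [wait]  node(2,2) S=169.3845 payoff=0.0000 vs cont=0.9984 → 0.9984 [wait]  ⇒ S*(2)=-
t_1: node(1,0) S=117.2023 payoff=0.0000 vs cont=8.4114 → 8.4114 [wait]  node(1,1) S=149.8170 payoff=0.0000 vs cont=2.7261 → 2.7261 [wait]  ⇒ S*(1)=-
t_0: node(0,0) S=132.5100 payoff=0.0000 vs cont=5.5952 → 5.5952 [wait]  ⇒ S*(0)=-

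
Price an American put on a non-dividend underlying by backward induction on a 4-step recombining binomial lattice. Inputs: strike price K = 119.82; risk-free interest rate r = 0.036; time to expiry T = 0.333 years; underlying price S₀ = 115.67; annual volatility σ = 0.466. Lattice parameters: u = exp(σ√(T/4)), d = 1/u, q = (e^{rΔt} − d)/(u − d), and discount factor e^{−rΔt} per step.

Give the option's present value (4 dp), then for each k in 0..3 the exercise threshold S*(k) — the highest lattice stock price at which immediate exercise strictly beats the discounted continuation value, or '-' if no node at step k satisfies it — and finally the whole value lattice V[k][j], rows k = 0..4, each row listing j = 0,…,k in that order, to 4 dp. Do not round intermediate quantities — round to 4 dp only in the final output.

price = 14.1231
boundary = - - 88.3963 101.1178
tree:
14.1231
21.4960 6.1462
31.4237 10.7707 1.1259
42.5446 18.7022 2.1616 0.0000
52.2665 31.4237 4.1500 0.0000 0.0000

Δt=0.08325  u=1.14391  d=0.87419  q=0.47756  discount=0.99701
step 4 (expiry): payoffs max(K−S,0) = 52.2665 31.4237 4.1500 0.0000 0.0000
step 3: (k=3,j=0): S=77.2754, (K−S)⁺=42.5446, hold=42.1861 ⇒ V=42.5446 exercise | (k=3,j=1): S=101.1178, (K−S)⁺=18.7022, hold=18.3437 ⇒ V=18.7022 exercise | (k=3,j=2): S=132.3165, (K−S)⁺=0.0000, hold=2.1616 ⇒ V=2.1616 continue | (k=3,j=3): S=173.1412, (K−S)⁺=0.0000, hold=0.0000 ⇒ V=0.0000 continue  boundary S*=101.1178
step 2: (k=2,j=0): S=88.3963, (K−S)⁺=31.4237, hold=31.0651 ⇒ V=31.4237 exercise | (k=2,j=1): S=115.6700, (K−S)⁺=4.1500, hold=10.7707 ⇒ V=10.7707 continue | (k=2,j=2): S=151.3586, (K−S)⁺=0.0000, hold=1.1259 ⇒ V=1.1259 continue  boundary S*=88.3963
step 1: (k=1,j=0): S=101.1178, (K−S)⁺=18.7022, hold=21.4960 ⇒ V=21.4960 continue | (k=1,j=1): S=132.3165, (K−S)⁺=0.0000, hold=6.1462 ⇒ V=6.1462 continue  boundary S*=-
step 0: (k=0,j=0): S=115.6700, (K−S)⁺=4.1500, hold=14.1231 ⇒ V=14.1231 continue  boundary S*=-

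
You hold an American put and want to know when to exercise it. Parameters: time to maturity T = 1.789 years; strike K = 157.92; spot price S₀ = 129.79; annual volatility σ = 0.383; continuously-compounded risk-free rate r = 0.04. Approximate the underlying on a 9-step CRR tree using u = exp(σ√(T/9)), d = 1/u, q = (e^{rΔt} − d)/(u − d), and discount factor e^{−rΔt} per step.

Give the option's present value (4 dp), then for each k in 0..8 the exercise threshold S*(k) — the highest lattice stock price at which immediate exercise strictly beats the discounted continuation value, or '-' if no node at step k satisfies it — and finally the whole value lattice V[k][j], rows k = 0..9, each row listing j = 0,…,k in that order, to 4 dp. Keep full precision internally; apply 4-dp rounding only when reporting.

price = 39.6517
boundary = - - 92.2406 77.7611 92.2406 77.7611 92.2406 109.4162 129.7900
tree:
39.6517
51.8120 27.1720
65.6794 37.6901 16.2595
80.1589 50.6550 24.3087 7.8332
92.3654 65.6794 35.2638 12.8764 2.5146
102.6558 80.1589 49.2728 20.7141 4.6223 0.2792
111.3309 92.3654 65.6794 32.3652 8.4701 0.5419 0.0000
118.6443 102.6558 80.1589 48.5038 15.4665 1.0518 0.0000 0.0000
124.8096 111.3309 92.3654 65.6794 28.1300 2.0415 0.0000 0.0000 0.0000
130.0071 118.6443 102.6558 80.1589 48.5038 3.9625 0.0000 0.0000 0.0000 0.0000

Δt=0.19878  u=1.18620  d=0.84303  q=0.48068  discount=0.99208
step 9 (expiry): payoffs max(K−S,0) = 130.0071 118.6443 102.6558 80.1589 48.5038 3.9625 0.0000 0.0000 0.0000 0.0000
step 8: (k=8,j=0): S=33.1104, (K−S)⁺=124.8096, hold=123.5589 ⇒ V=124.8096 exercise | (k=8,j=1): S=46.5891, (K−S)⁺=111.3309, hold=110.0803 ⇒ V=111.3309 exercise | (k=8,j=2): S=65.5546, (K−S)⁺=92.3654, hold=91.1148 ⇒ V=92.3654 exercise | (k=8,j=3): S=92.2406, (K−S)⁺=65.6794, hold=64.4287 ⇒ V=65.6794 exercise | (k=8,j=4): S=129.7900, (K−S)⁺=28.1300, hold=26.8793 ⇒ V=28.1300 exercise | (k=8,j=5): S=182.6250, (K−S)⁺=0.0000, hold=2.0415 ⇒ V=2.0415 continue | (k=8,j=6): S=256.9682, (K−S)⁺=0.0000, hold=0.0000 ⇒ V=0.0000 continue | (k=8,j=7): S=361.5750, (K−S)⁺=0.0000, hold=0.0000 ⇒ V=0.0000 continue | (k=8,j=8): S=508.7653, (K−S)⁺=0.0000, hold=0.0000 ⇒ V=0.0000 continue  boundary S*=129.7900
step 7: (k=7,j=0): S=39.2757, (K−S)⁺=118.6443, hold=117.3936 ⇒ V=118.6443 exercise | (k=7,j=1): S=55.2642, (K−S)⁺=102.6558, hold=101.4052 ⇒ V=102.6558 exercise | (k=7,j=2): S=77.7611, (K−S)⁺=80.1589, hold=78.9082 ⇒ V=80.1589 exercise | (k=7,j=3): S=109.4162, (K−S)⁺=48.5038, hold=47.2531 ⇒ V=48.5038 exercise | (k=7,j=4): S=153.9575, (K−S)⁺=3.9625, hold=15.4665 ⇒ V=15.4665 continue | (k=7,j=5): S=216.6306, (K−S)⁺=0.0000, hold=1.0518 ⇒ V=1.0518 continue | (k=7,j=6): S=304.8168, (K−S)⁺=0.0000, hold=0.0000 ⇒ V=0.0000 continue | (k=7,j=7): S=428.9019, (K−S)⁺=0.0000, hold=0.0000 ⇒ V=0.0000 continue  boundary S*=109.4162
step 6: (k=6,j=0): S=46.5891, (K−S)⁺=111.3309, hold=110.0803 ⇒ V=111.3309 exercise | (k=6,j=1): S=65.5546, (K−S)⁺=92.3654, hold=91.1148 ⇒ V=92.3654 exercise | (k=6,j=2): S=92.2406, (K−S)⁺=65.6794, hold=64.4287 ⇒ V=65.6794 exercise | (k=6,j=3): S=129.7900, (K−S)⁺=28.1300, hold=32.3652 ⇒ V=32.3652 continue | (k=6,j=4): S=182.6250, (K−S)⁺=0.0000, hold=8.4701 ⇒ V=8.4701 continue | (k=6,j=5): S=256.9682, (K−S)⁺=0.0000, hold=0.5419 ⇒ V=0.5419 continue | (k=6,j=6): S=361.5750, (K−S)⁺=0.0000, hold=0.0000 ⇒ V=0.0000 continue  boundary S*=92.2406
step 5: (k=5,j=0): S=55.2642, (K−S)⁺=102.6558, hold=101.4052 ⇒ V=102.6558 exercise | (k=5,j=1): S=77.7611, (K−S)⁺=80.1589, hold=78.9082 ⇒ V=80.1589 exercise | (k=5,j=2): S=109.4162, (K−S)⁺=48.5038, hold=49.2728 ⇒ V=49.2728 continue | (k=5,j=3): S=153.9575, (K−S)⁺=3.9625, hold=20.7141 ⇒ V=20.7141 continue | (k=5,j=4): S=216.6306, (K−S)⁺=0.0000, hold=4.6223 ⇒ V=4.6223 continue | (k=5,j=5): S=304.8168, (K−S)⁺=0.0000, hold=0.2792 ⇒ V=0.2792 continue  boundary S*=77.7611
step 4: (k=4,j=0): S=65.5546, (K−S)⁺=92.3654, hold=91.1148 ⇒ V=92.3654 exercise | (k=4,j=1): S=92.2406, (K−S)⁺=65.6794, hold=64.7954 ⇒ V=65.6794 exercise | (k=4,j=2): S=129.7900, (K−S)⁺=28.1300, hold=35.2638 ⇒ V=35.2638 continue | (k=4,j=3): S=182.6250, (K−S)⁺=0.0000, hold=12.8764 ⇒ V=12.8764 continue | (k=4,j=4): S=256.9682, (K−S)⁺=0.0000, hold=2.5146 ⇒ V=2.5146 continue  boundary S*=92.2406
step 3: (k=3,j=0): S=77.7611, (K−S)⁺=80.1589, hold=78.9082 ⇒ V=80.1589 exercise | (k=3,j=1): S=109.4162, (K−S)⁺=48.5038, hold=50.6550 ⇒ V=50.6550 continue | (k=3,j=2): S=153.9575, (K−S)⁺=3.9625, hold=24.3087 ⇒ V=24.3087 continue | (k=3,j=3): S=216.6306, (K−S)⁺=0.0000, hold=7.8332 ⇒ V=7.8332 continue  boundary S*=77.7611
step 2: (k=2,j=0): S=92.2406, (K−S)⁺=65.6794, hold=65.4546 ⇒ V=65.6794 exercise | (k=2,j=1): S=129.7900, (K−S)⁺=28.1300, hold=37.6901 ⇒ V=37.6901 continue | (k=2,j=2): S=182.6250, (K−S)⁺=0.0000, hold=16.2595 ⇒ V=16.2595 continue  boundary S*=92.2406
step 1: (k=1,j=0): S=109.4162, (K−S)⁺=48.5038, hold=51.8120 ⇒ V=51.8120 continue | (k=1,j=1): S=153.9575, (K−S)⁺=3.9625, hold=27.1720 ⇒ V=27.1720 continue  boundary S*=-
step 0: (k=0,j=0): S=129.7900, (K−S)⁺=28.1300, hold=39.6517 ⇒ V=39.6517 continue  boundary S*=-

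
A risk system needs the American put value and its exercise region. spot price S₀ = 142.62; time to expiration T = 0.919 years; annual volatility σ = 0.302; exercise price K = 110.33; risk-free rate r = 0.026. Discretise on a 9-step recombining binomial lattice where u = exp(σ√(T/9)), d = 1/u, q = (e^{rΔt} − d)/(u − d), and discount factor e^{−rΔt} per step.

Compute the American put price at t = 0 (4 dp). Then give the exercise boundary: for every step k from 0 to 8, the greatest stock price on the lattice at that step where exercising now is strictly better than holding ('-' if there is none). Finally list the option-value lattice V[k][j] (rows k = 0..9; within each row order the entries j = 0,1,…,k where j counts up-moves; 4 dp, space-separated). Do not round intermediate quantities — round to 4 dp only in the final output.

Δt=0.10211  u=1.10131  d=0.90801  q=0.48965  discount=0.99735
step 9 (expiry): payoffs max(K−S,0) = 50.4914 37.7522 22.3010 3.5604 0.0000 0.0000 0.0000 0.0000 0.0000 0.0000
step 8: (k=8,j=0): S=65.9011, (K−S)⁺=44.4289, hold=44.1364 ⇒ V=44.4289 exercise | (k=8,j=1): S=79.9309, (K−S)⁺=30.3991, hold=30.1066 ⇒ V=30.3991 exercise | (k=8,j=2): S=96.9475, (K−S)⁺=13.3825, hold=13.0900 ⇒ V=13.3825 exercise | (k=8,j=3): S=117.5868, (K−S)⁺=0.0000, hold=1.8123 ⇒ V=1.8123 continue | (k=8,j=4): S=142.6200, (K−S)⁺=0.0000, hold=0.0000 ⇒ V=0.0000 continue | (k=8,j=5): S=172.9826, (K−S)⁺=0.0000, hold=0.0000 ⇒ V=0.0000 continue | (k=8,j=6): S=209.8091, (K−S)⁺=0.0000, hold=0.0000 ⇒ V=0.0000 continue | (k=8,j=7): S=254.4757, (K−S)⁺=0.0000, hold=0.0000 ⇒ V=0.0000 continue | (k=8,j=8): S=308.6514, (K−S)⁺=0.0000, hold=0.0000 ⇒ V=0.0000 continue  boundary S*=96.9475
step 7: (k=7,j=0): S=72.5778, (K−S)⁺=37.7522, hold=37.4597 ⇒ V=37.7522 exercise | (k=7,j=1): S=88.0290, (K−S)⁺=22.3010, hold=22.0085 ⇒ V=22.3010 exercise | (k=7,j=2): S=106.7696, (K−S)⁺=3.5604, hold=7.6967 ⇒ V=7.6967 continue | (k=7,j=3): S=129.4999, (K−S)⁺=0.0000, hold=0.9224 ⇒ V=0.9224 continue | (k=7,j=4): S=157.0693, (K−S)⁺=0.0000, hold=0.0000 ⇒ V=0.0000 continue | (k=7,j=5): S=190.5081, (K−S)⁺=0.0000, hold=0.0000 ⇒ V=0.0000 continue | (k=7,j=6): S=231.0656, (K−S)⁺=0.0000, hold=0.0000 ⇒ V=0.0000 continue | (k=7,j=7): S=280.2575, (K−S)⁺=0.0000, hold=0.0000 ⇒ V=0.0000 continue  boundary S*=88.0290
step 6: (k=6,j=0): S=79.9309, (K−S)⁺=30.3991, hold=30.1066 ⇒ V=30.3991 exercise | (k=6,j=1): S=96.9475, (K−S)⁺=13.3825, hold=15.1099 ⇒ V=15.1099 continue | (k=6,j=2): S=117.5868, (K−S)⁺=0.0000, hold=4.3681 ⇒ V=4.3681 continue | (k=6,j=3): S=142.6200, (K−S)⁺=0.0000, hold=0.4695 ⇒ V=0.4695 continue | (k=6,j=4): S=172.9826, (K−S)⁺=0.0000, hold=0.0000 ⇒ V=0.0000 continue | (k=6,j=5): S=209.8091, (K−S)⁺=0.0000, hold=0.0000 ⇒ V=0.0000 continue | (k=6,j=6): S=254.4757, (K−S)⁺=0.0000, hold=0.0000 ⇒ V=0.0000 continue  boundary S*=79.9309
step 5: (k=5,j=0): S=88.0290, (K−S)⁺=22.3010, hold=22.8521 ⇒ V=22.8521 continue | (k=5,j=1): S=106.7696, (K−S)⁺=3.5604, hold=9.8242 ⇒ V=9.8242 continue | (k=5,j=2): S=129.4999, (K−S)⁺=0.0000, hold=2.4527 ⇒ V=2.4527 continue | (k=5,j=3): S=157.0693, (K−S)⁺=0.0000, hold=0.2390 ⇒ V=0.2390 continue | (k=5,j=4): S=190.5081, (K−S)⁺=0.0000, hold=0.0000 ⇒ V=0.0000 continue | (k=5,j=5): S=231.0656, (K−S)⁺=0.0000, hold=0.0000 ⇒ V=0.0000 continue  boundary S*=-
step 4: (k=4,j=0): S=96.9475, (K−S)⁺=13.3825, hold=16.4294 ⇒ V=16.4294 continue | (k=4,j=1): S=117.5868, (K−S)⁺=0.0000, hold=6.1983 ⇒ V=6.1983 continue | (k=4,j=2): S=142.6200, (K−S)⁺=0.0000, hold=1.3651 ⇒ V=1.3651 continue | (k=4,j=3): S=172.9826, (K−S)⁺=0.0000, hold=0.1216 ⇒ V=0.1216 continue | (k=4,j=4): S=209.8091, (K−S)⁺=0.0000, hold=0.0000 ⇒ V=0.0000 continue  boundary S*=-
step 3: (k=3,j=0): S=106.7696, (K−S)⁺=3.5604, hold=11.3895 ⇒ V=11.3895 continue | (k=3,j=1): S=129.4999, (K−S)⁺=0.0000, hold=3.8216 ⇒ V=3.8216 continue | (k=3,j=2): S=157.0693, (K−S)⁺=0.0000, hold=0.7543 ⇒ V=0.7543 continue | (k=3,j=3): S=190.5081, (K−S)⁺=0.0000, hold=0.0619 ⇒ V=0.0619 continue  boundary S*=-
step 2: (k=2,j=0): S=117.5868, (K−S)⁺=0.0000, hold=7.6635 ⇒ V=7.6635 continue | (k=2,j=1): S=142.6200, (K−S)⁺=0.0000, hold=2.3135 ⇒ V=2.3135 continue | (k=2,j=2): S=172.9826, (K−S)⁺=0.0000, hold=0.4142 ⇒ V=0.4142 continue  boundary S*=-
step 1: (k=1,j=0): S=129.4999, (K−S)⁺=0.0000, hold=5.0306 ⇒ V=5.0306 continue | (k=1,j=1): S=157.0693, (K−S)⁺=0.0000, hold=1.3798 ⇒ V=1.3798 continue  boundary S*=-
step 0: (k=0,j=0): S=142.6200, (K−S)⁺=0.0000, hold=3.2344 ⇒ V=3.2344 continue  boundary S*=-

price = 3.2344
boundary = - - - - - - 79.9309 88.0290 96.9475
tree:
3.2344
5.0306 1.3798
7.6635 2.3135 0.4142
11.3895 3.8216 0.7543 0.0619
16.4294 6.1983 1.3651 0.1216 0.0000
22.8521 9.8242 2.4527 0.2390 0.0000 0.0000
30.3991 15.1099 4.3681 0.4695 0.0000 0.0000 0.0000
37.7522 22.3010 7.6967 0.9224 0.0000 0.0000 0.0000 0.0000
44.4289 30.3991 13.3825 1.8123 0.0000 0.0000 0.0000 0.0000 0.0000
50.4914 37.7522 22.3010 3.5604 0.0000 0.0000 0.0000 0.0000 0.0000 0.0000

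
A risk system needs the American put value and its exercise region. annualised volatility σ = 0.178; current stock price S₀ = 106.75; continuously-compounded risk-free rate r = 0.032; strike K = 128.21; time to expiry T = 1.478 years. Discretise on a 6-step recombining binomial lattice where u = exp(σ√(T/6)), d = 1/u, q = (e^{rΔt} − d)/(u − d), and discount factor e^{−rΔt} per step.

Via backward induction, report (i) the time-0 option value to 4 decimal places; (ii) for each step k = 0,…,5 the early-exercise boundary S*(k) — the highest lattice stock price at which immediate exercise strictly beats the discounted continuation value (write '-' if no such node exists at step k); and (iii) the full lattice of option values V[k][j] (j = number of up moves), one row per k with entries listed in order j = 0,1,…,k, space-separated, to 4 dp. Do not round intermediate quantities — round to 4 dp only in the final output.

Δt=0.24633, u=1.09236, d=0.91545, q=0.52266, disc=e^(-rΔt)=0.99215
k=6 terminal: V=max(K-S,0) → 65.3808 53.2384 38.7493 21.4600 0.8294 0.0000 0.0000
k=5: j=0 S=68.6324 intr=59.5776 cont=58.5709 V=59.5776[EX]; j=1 S=81.8964 intr=46.3136 cont=45.3069 V=46.3136[EX]; j=2 S=97.7238 intr=30.4862 cont=29.4796 V=30.4862[EX]; j=3 S=116.6099 intr=11.6001 cont=10.5934 V=11.6001[EX]; j=4 S=139.1461 intr=0.0000 cont=0.3928 V=0.3928[hold]; j=5 S=166.0376 intr=0.0000 cont=0.0000 V=0.0000[hold]  S*(5)=116.6099
k=4: j=0 S=74.9716 intr=53.2384 cont=52.2317 V=53.2384[EX]; j=1 S=89.4607 intr=38.7493 cont=37.7426 V=38.7493[EX]; j=2 S=106.7500 intr=21.4600 cont=20.4533 V=21.4600[EX]; j=3 S=127.3806 intr=0.8294 cont=5.6974 V=5.6974[hold]; j=4 S=151.9983 intr=0.0000 cont=0.1860 V=0.1860[hold]  S*(4)=106.7500
k=3: j=0 S=81.8964 intr=46.3136 cont=45.3069 V=46.3136[EX]; j=1 S=97.7238 intr=30.4862 cont=29.4796 V=30.4862[EX]; j=2 S=116.6099 intr=11.6001 cont=13.1177 V=13.1177[hold]; j=3 S=139.1461 intr=0.0000 cont=2.7947 V=2.7947[hold]  S*(3)=97.7238
k=2: j=0 S=89.4607 intr=38.7493 cont=37.7426 V=38.7493[EX]; j=1 S=106.7500 intr=21.4600 cont=21.2403 V=21.4600[EX]; j=2 S=127.3806 intr=0.8294 cont=7.6617 V=7.6617[hold]  S*(2)=106.7500
k=1: j=0 S=97.7238 intr=30.4862 cont=29.4796 V=30.4862[EX]; j=1 S=116.6099 intr=11.6001 cont=14.1363 V=14.1363[hold]  S*(1)=97.7238
k=0: j=0 S=106.7500 intr=21.4600 cont=21.7685 V=21.7685[hold]  S*(0)=-

price = 21.7685
boundary = - 97.7238 106.7500 97.7238 106.7500 116.6099
tree:
21.7685
30.4862 14.1363
38.7493 21.4600 7.6617
46.3136 30.4862 13.1177 2.7947
53.2384 38.7493 21.4600 5.6974 0.1860
59.5776 46.3136 30.4862 11.6001 0.3928 0.0000
65.3808 53.2384 38.7493 21.4600 0.8294 0.0000 0.0000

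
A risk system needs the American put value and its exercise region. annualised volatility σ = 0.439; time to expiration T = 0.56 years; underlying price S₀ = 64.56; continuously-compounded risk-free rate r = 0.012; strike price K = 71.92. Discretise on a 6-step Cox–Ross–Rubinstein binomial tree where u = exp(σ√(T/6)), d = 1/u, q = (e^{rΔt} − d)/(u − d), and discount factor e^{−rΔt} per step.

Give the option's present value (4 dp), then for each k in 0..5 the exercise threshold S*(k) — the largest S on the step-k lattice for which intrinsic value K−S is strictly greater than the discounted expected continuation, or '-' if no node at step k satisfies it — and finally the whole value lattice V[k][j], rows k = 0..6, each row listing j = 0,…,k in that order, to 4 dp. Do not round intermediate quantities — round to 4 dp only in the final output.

params: Δt=0.09333 u=1.14353 d=0.87449 q=0.47069 e^(-rΔt)=0.99888
t_6 payoffs: 43.0474 34.1646 22.5491 7.3600 0.0000 0.0000 0.0000
t_5: node(5,0) S=33.0166 payoff=38.9034 vs cont=38.8229 → 38.9034 [stop]  node(5,1) S=43.1743 payoff=28.7457 vs cont=28.6652 → 28.7457 [stop]  node(5,2) S=56.4569 payoff=15.4631 vs cont=15.3825 → 15.4631 [stop]  node(5,3) S=73.8261 payoff=0.0000 vs cont=3.8914 → 3.8914 [wait]  node(5,4) S=96.5388 payoff=0.0000 vs cont=0.0000 → 0.0000 [wait]  node(5,5) S=126.2392 payoff=0.0000 vs cont=0.0000 → 0.0000 [wait]  ⇒ S*(5)=56.4569
t_4: node(4,0) S=37.7554 payoff=34.1646 vs cont=34.0841 → 34.1646 [stop]  node(4,1) S=49.3709 payoff=22.5491 vs cont=22.4686 → 22.5491 [stop]  node(4,2) S=64.5600 payoff=7.3600 vs cont=10.0052 → 10.0052 [wait]  node(4,3) S=84.4220 payoff=0.0000 vs cont=2.0575 → 2.0575 [wait]  node(4,4) S=110.3947 payoff=0.0000 vs cont=0.0000 → 0.0000 [wait]  ⇒ S*(4)=49.3709
t_3: node(3,0) S=43.1743 payoff=28.7457 vs cont=28.6652 → 28.7457 [stop]  node(3,1) S=56.4569 payoff=15.4631 vs cont=16.6262 → 16.6262 [wait]  node(3,2) S=73.8261 payoff=0.0000 vs cont=6.2573 → 6.2573 [wait]  node(3,3) S=96.5388 payoff=0.0000 vs cont=1.0878 → 1.0878 [wait]  ⇒ S*(3)=43.1743
t_2: node(2,0) S=49.3709 payoff=22.5491 vs cont=23.0154 → 23.0154 [wait]  node(2,1) S=64.5600 payoff=7.3600 vs cont=11.7326 → 11.7326 [wait]  node(2,2) S=84.4220 payoff=0.0000 vs cont=3.8198 → 3.8198 [wait]  ⇒ S*(2)=-
t_1: node(1,0) S=56.4569 payoff=15.4631 vs cont=17.6849 → 17.6849 [wait]  node(1,1) S=73.8261 payoff=0.0000 vs cont=7.9992 → 7.9992 [wait]  ⇒ S*(1)=-
t_0: node(0,0) S=64.5600 payoff=7.3600 vs cont=13.1113 → 13.1113 [wait]  ⇒ S*(0)=-

price = 13.1113
boundary = - - - 43.1743 49.3709 56.4569
tree:
13.1113
17.6849 7.9992
23.0154 11.7326 3.8198
28.7457 16.6262 6.2573 1.0878
34.1646 22.5491 10.0052 2.0575 0.0000
38.9034 28.7457 15.4631 3.8914 0.0000 0.0000
43.0474 34.1646 22.5491 7.3600 0.0000 0.0000 0.0000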